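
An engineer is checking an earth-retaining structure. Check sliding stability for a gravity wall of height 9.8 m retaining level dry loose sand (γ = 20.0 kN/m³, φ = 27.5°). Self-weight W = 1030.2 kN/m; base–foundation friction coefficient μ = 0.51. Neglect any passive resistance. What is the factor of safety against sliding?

K_a = tan²(45° − 27.5°/2) = 0.3682.
P_a = ½K_aγH² = 0.5×0.3682×20.0×9.8² = 353.6 kN/m, acting at H/3 = 3.267 m above the base.
FS_sliding = μW / P_a = 0.51×1030.2 / 353.6 = 1.486.

1.49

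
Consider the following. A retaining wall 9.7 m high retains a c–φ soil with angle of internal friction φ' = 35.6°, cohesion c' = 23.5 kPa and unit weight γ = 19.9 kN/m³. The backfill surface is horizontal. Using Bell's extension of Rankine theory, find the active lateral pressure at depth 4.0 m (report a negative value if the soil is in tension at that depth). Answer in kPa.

K_a = (1 − sin φ)/(1 + sin φ) = 0.2641.
σ_a = K_a γ z − 2c√K_a = 0.2641×19.9×4.0 − 2×23.5×0.5139 = -3.130 kPa.

-3.13 kPa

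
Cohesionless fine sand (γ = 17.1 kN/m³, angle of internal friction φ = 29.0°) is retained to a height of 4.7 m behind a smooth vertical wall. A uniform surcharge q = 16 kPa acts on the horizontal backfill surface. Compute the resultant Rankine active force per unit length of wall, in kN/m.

K_a = tan²(45° − φ/2) = 0.3470.
Soil triangle: ½ K_a γ H² = 0.5×0.3470×17.1×4.7² = 65.53 kN/m.
Surcharge rectangle: K_a q H = 0.3470×16×4.7 = 26.09 kN/m.
Total = 65.53 + 26.09 = 91.63 kN/m.

91.6 kN/m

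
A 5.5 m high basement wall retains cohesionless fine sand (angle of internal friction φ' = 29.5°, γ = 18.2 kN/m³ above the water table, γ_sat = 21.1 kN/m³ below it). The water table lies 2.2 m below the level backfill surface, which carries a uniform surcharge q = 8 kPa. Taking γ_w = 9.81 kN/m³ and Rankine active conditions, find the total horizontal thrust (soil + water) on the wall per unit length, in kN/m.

149 kN/m

K_a = tan²(45° − φ/2) = 0.3401.
γ' = 21.1 − 9.81 = 11.29 kN/m³. h₂ = H − d_w = 3.3 m.
σ'_h: at surface K_a·q = 2.721; at WT K_a(q+γd_w) = 16.34; at base K_a(q+γd_w+γ'h₂) = 29.01 kPa.
P₁ = ½(2.721+16.34)×2.2 = 20.97; P₂ = ½(16.34+29.01)×3.3 = 74.82; P_w = ½γ_w h₂² = 53.42.
Total = 20.97+74.82+53.42 = 149.2 kN/m.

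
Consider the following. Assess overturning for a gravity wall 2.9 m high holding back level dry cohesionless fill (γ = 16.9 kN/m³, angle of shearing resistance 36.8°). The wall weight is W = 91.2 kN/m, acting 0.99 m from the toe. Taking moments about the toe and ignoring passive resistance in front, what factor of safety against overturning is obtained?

5.24

K_a = tan²(45° − 36.8°/2) = 0.2508.
P_a = ½K_aγH² = 0.5×0.2508×16.9×2.9² = 17.82 kN/m, acting at H/3 = 0.9667 m above the base.
Overturning moment M_o = P_a × H/3 = 17.82 × 0.9667 = 17.23.
Resisting moment M_r = W × 0.99 = 91.2 × 0.99 = 90.29.
FS_overturning = M_r/M_o = 90.29/17.23 = 5.241.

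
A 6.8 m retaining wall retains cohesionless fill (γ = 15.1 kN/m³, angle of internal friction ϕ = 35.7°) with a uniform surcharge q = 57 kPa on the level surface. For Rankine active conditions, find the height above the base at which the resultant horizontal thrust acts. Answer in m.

2.86 m

K_a = 0.2630.
Triangular part P₁ = ½K_aγH² = 91.81 at H/3 = 2.267 m; rectangular part P₂ = K_a q H = 101.9 at H/2 = 3.400 m.
ȳ = (P₁·2.267 + P₂·3.400)/(P₁+P₂) = 2.863 m.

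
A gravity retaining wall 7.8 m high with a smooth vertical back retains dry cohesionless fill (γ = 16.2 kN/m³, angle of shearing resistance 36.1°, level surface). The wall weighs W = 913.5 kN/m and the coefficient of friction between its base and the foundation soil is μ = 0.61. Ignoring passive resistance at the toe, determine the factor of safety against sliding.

K_a = tan²(45° − 36.1°/2) = 0.2585.
P_a = ½K_aγH² = 0.5×0.2585×16.2×7.8² = 127.4 kN/m, acting at H/3 = 2.600 m above the base.
FS_sliding = μW / P_a = 0.61×913.5 / 127.4 = 4.374.

4.37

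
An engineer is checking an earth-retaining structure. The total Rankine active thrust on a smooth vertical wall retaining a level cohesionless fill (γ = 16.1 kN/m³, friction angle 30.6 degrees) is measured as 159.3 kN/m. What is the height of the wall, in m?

7.80 m

K_a = 0.3253. P_a = ½ K_a γ H² ⇒ H = √(2P_a/(K_a γ)).
H = √(2×159.3/(0.3253×16.1)) = 7.799 m.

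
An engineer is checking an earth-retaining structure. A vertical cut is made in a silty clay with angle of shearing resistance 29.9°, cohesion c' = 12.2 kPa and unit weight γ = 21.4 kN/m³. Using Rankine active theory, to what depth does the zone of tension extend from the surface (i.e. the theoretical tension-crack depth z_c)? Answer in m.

1.97 m

K_a = tan²(45° − 29.9°/2) = 0.3347; √K_a = 0.5785.
The active pressure is zero where K_a γ z = 2c√K_a, so z_c = 2c/(γ√K_a) = 2×12.2/(21.4×0.5785) = 1.971 m.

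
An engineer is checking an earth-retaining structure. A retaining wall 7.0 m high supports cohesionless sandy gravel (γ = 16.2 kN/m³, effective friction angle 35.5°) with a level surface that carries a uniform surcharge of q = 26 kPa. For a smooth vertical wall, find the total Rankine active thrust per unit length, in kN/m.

K_a = tan²(45° − φ/2) = 0.2653.
Soil triangle: ½ K_a γ H² = 0.5×0.2653×16.2×7.0² = 105.3 kN/m.
Surcharge rectangle: K_a q H = 0.2653×26×7.0 = 48.28 kN/m.
Total = 105.3 + 48.28 = 153.6 kN/m.

154 kN/m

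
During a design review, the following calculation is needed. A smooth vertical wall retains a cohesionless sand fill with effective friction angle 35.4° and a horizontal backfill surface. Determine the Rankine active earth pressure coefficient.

0.266

K_a = (1 − sin φ)/(1 + sin φ) = (1 − sin 35.4°)/(1 + sin 35.4°) = 0.2664.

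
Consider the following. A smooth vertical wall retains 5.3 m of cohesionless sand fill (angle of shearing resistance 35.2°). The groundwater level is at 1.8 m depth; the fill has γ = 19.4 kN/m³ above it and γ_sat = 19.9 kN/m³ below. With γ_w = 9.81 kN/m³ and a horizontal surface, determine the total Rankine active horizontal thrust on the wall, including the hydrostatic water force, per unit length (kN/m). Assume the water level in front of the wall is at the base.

118 kN/m

K_a = tan²(45° − φ/2) = 0.2687.
γ' = 19.9 − 9.81 = 10.09 kN/m³. Depth below WT = 3.5 m.
σ'_h at WT = K_a γ d_w = 9.383 kPa; at base = 9.383 + K_a γ' × 3.5 = 18.87 kPa.
P₁ (0–1.8 m) = ½×9.383×1.8 = 8.444. P₂ (1.8–5.3 m) = ½(9.383+18.87)×3.5 = 49.44.
P_w = ½ γ_w h₂² = 0.5×9.81×3.5² = 60.09. Total = 8.444+49.44+60.09 = 118.0 kN/m.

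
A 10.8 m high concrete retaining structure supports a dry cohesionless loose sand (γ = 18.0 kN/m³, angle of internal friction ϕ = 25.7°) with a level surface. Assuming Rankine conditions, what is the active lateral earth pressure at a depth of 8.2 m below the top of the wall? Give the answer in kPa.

58.3 kPa

K_a = (1 − sin φ)/(1 + sin φ) = 0.3950.
σ_h = K_a γ z = 0.3950 × 18.0 × 8.2 = 58.31 kPa.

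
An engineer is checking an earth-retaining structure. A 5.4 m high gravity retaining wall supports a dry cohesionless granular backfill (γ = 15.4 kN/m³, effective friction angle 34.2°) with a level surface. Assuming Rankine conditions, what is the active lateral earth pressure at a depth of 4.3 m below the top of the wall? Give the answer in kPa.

18.6 kPa

K_a = (1 − sin φ)/(1 + sin φ) = 0.2803.
σ_h = K_a γ z = 0.2803 × 15.4 × 4.3 = 18.56 kPa.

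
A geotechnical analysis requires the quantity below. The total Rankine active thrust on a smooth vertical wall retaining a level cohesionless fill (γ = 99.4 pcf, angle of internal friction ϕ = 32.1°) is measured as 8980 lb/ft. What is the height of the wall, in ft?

24.3 ft

K_a = 0.3060. P_a = ½ K_a γ H² ⇒ H = √(2P_a/(K_a γ)).
H = √(2×8980/(0.3060×99.4)) = 24.30 ft.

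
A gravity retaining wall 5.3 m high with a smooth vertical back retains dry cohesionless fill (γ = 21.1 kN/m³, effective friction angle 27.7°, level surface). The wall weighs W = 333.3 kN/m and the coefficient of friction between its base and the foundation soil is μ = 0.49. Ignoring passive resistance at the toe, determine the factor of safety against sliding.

K_a = tan²(45° − 27.7°/2) = 0.3653.
P_a = ½K_aγH² = 0.5×0.3653×21.1×5.3² = 108.3 kN/m, acting at H/3 = 1.767 m above the base.
FS_sliding = μW / P_a = 0.49×333.3 / 108.3 = 1.508.

1.51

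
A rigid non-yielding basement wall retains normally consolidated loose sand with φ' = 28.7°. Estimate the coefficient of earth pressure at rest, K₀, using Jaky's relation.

K₀ = 1 − sin φ' = 1 − sin 28.7° = 0.5198.

0.520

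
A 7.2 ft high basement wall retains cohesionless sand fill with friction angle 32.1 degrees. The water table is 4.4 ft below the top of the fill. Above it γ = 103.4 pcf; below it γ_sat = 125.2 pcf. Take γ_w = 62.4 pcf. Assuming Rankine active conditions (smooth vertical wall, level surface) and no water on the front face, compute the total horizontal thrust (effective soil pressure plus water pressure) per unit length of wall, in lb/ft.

1020 lb/ft

K_a = tan²(45° − φ/2) = 0.3060.
γ' = 125.2 − 62.4 = 62.80 pcf. Depth below WT = 2.8 ft.
σ'_h at WT = K_a γ d_w = 139.2 psf; at base = 139.2 + K_a γ' × 2.8 = 193.0 psf.
P₁ (0–4.4 ft) = ½×139.2×4.4 = 306.3. P₂ (4.4–7.2 ft) = ½(139.2+193.0)×2.8 = 465.1.
P_w = ½ γ_w h₂² = 0.5×62.4×2.8² = 244.6. Total = 306.3+465.1+244.6 = 1016 lb/ft.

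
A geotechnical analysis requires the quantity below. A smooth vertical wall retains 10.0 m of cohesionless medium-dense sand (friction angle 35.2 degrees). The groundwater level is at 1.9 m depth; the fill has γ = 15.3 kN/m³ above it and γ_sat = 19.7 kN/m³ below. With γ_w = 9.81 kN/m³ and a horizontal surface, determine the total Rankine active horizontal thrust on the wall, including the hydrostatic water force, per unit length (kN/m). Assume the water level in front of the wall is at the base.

480 kN/m

K_a = tan²(45° − φ/2) = 0.2687.
γ' = 19.7 − 9.81 = 9.890 kN/m³. Depth below WT = 8.1 m.
σ'_h at WT = K_a γ d_w = 7.811 kPa; at base = 7.811 + K_a γ' × 8.1 = 29.34 kPa.
P₁ (0–1.9 m) = ½×7.811×1.9 = 7.420. P₂ (1.9–10.0 m) = ½(7.811+29.34)×8.1 = 150.4.
P_w = ½ γ_w h₂² = 0.5×9.81×8.1² = 321.8. Total = 7.420+150.4+321.8 = 479.7 kN/m.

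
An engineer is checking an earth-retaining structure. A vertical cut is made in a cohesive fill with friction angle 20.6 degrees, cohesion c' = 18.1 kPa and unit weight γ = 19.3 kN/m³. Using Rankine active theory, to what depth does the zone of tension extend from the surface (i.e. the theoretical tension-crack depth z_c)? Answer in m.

2.71 m

K_a = tan²(45° − 20.6°/2) = 0.4795; √K_a = 0.6924.
The active pressure is zero where K_a γ z = 2c√K_a, so z_c = 2c/(γ√K_a) = 2×18.1/(19.3×0.6924) = 2.709 m.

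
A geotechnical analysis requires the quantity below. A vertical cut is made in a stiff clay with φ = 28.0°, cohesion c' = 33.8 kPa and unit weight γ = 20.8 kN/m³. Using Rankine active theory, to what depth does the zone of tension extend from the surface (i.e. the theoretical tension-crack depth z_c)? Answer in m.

5.41 m

K_a = tan²(45° − 28.0°/2) = 0.3610; √K_a = 0.6009.
The active pressure is zero where K_a γ z = 2c√K_a, so z_c = 2c/(γ√K_a) = 2×33.8/(20.8×0.6009) = 5.409 m.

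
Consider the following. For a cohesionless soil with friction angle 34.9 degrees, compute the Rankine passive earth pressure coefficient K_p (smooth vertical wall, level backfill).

K_p = (1 + sin φ)/(1 − sin φ) = tan²(45° + 34.9°/2) = 3.674.

3.67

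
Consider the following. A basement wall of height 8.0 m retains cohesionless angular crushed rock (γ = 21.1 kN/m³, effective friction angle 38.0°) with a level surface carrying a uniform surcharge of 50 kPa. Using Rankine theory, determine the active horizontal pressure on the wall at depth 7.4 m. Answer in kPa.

49.0 kPa

K_a = (1 − sin φ)/(1 + sin φ) = 0.2379.
σ_v = γz + q = 21.1 × 7.4 + 50 = 206.1 kPa.
σ_h = K_a σ_v = 0.2379 × 206.1 = 49.04 kPa.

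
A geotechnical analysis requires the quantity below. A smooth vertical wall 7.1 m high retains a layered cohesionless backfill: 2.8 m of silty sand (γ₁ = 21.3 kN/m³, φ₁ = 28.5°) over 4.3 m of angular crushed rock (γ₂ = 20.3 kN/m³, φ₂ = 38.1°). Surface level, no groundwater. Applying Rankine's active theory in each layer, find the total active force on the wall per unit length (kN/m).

135 kN/m

K_a1 = tan²(45°−28.5°/2) = 0.3540; K_a2 = tan²(45°−38.1°/2) = 0.2368.
Layer 1: σ at base = K_a1 γ₁ h₁ = 21.11 kPa; P₁ = ½×21.11×2.8 = 29.55.
Layer 2: σ_v at top = γ₁h₁ = 59.64; σ_h top = K_a2×59.64 = 14.12; σ_h base = K_a2×(59.64+20.3×4.3) = 34.80.
P₂ = ½(14.12+34.80)×4.3 = 105.2. Total P_a = 29.55+105.2 = 134.7 kN/m.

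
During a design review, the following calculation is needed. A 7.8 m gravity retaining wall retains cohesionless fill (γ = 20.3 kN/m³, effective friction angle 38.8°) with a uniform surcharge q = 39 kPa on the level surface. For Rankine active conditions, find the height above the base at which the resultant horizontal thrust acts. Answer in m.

K_a = 0.2296.
Triangular part P₁ = ½K_aγH² = 141.8 at H/3 = 2.600 m; rectangular part P₂ = K_a q H = 69.83 at H/2 = 3.900 m.
ȳ = (P₁·2.600 + P₂·3.900)/(P₁+P₂) = 3.029 m.

3.03 m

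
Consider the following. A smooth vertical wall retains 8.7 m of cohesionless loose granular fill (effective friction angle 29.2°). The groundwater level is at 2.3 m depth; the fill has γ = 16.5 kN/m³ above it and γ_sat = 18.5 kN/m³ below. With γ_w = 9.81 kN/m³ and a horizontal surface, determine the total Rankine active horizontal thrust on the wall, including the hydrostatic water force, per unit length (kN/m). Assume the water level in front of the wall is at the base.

K_a = tan²(45° − φ/2) = 0.3442.
γ' = 18.5 − 9.81 = 8.690 kN/m³. Depth below WT = 6.4 m.
σ'_h at WT = K_a γ d_w = 13.06 kPa; at base = 13.06 + K_a γ' × 6.4 = 32.21 kPa.
P₁ (0–2.3 m) = ½×13.06×2.3 = 15.02. P₂ (2.3–8.7 m) = ½(13.06+32.21)×6.4 = 144.9.
P_w = ½ γ_w h₂² = 0.5×9.81×6.4² = 200.9. Total = 15.02+144.9+200.9 = 360.8 kN/m.

361 kN/m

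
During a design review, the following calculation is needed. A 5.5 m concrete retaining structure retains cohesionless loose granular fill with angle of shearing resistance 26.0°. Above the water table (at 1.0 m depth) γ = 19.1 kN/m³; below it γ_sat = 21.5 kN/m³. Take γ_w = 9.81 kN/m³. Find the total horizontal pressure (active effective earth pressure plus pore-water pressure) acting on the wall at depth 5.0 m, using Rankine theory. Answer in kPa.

K_a = (1 − sin φ)/(1 + sin φ) = 0.3905.
γ' = 21.5 − 9.81 = 11.69 kN/m³.
Effective vertical stress at 5.0 m: σ'_v = 19.1×1.0 + 11.69×4.00 = 65.86 kPa.
σ'_h = K_a σ'_v = 0.3905 × 65.86 = 25.72 kPa; u = γ_w × 4.00 = 39.24 kPa.
Total σ_h = 25.72 + 39.24 = 64.96 kPa.

65.0 kPa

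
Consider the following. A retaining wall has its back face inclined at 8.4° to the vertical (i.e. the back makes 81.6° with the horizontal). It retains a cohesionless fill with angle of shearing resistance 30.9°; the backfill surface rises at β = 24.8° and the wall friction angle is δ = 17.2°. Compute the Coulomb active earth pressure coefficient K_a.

0.570

K_a = sin²(α+φ) / [sin²α · sin(α−δ) · (1 + √{sin(φ+δ)sin(φ−β) / (sin(α−δ)sin(α+β))})²].
With α = 81.6°, φ = 30.9°, δ = 17.2°, β = 24.8°: K_a = 0.5702.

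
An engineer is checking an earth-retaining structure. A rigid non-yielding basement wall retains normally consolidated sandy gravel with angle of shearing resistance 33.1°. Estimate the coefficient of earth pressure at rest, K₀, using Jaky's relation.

K₀ = 1 − sin φ' = 1 − sin 33.1° = 0.4539.

0.454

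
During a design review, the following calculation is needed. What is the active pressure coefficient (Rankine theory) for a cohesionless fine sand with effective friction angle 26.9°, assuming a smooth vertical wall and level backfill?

0.377

K_a = (1 − sin φ)/(1 + sin φ) = (1 − sin 26.9°)/(1 + sin 26.9°) = 0.3770.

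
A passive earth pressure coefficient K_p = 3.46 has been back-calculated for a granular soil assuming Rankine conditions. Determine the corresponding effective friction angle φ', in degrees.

K_p = (1+sin φ)/(1−sin φ) ⇒ sin φ = (K_p − 1)/(K_p + 1) = 0.5516.
φ = arcsin(0.5516) = 33.47°.

33.5°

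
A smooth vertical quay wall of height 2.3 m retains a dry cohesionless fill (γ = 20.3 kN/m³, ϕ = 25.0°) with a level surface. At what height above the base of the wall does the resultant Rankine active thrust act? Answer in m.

0.767 m

K_a = 0.4059.
The pressure distribution is triangular, so the resultant acts at H/3 above the base = 2.3/3 = 0.7667 m.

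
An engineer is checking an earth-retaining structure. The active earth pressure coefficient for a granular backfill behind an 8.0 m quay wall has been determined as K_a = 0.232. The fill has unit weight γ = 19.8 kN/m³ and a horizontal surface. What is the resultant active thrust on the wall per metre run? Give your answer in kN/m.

P = ½ K_a γ H² = 0.5 × 0.232 × 19.8 × 8.0² = 147.0 kN/m.

147 kN/m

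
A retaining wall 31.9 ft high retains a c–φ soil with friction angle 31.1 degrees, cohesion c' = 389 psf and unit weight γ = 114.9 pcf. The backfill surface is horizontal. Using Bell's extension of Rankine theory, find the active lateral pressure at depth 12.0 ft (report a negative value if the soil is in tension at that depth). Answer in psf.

K_a = (1 − sin φ)/(1 + sin φ) = 0.3188.
σ_a = K_a γ z − 2c√K_a = 0.3188×114.9×12.0 − 2×389×0.5646 = 0.2823 psf.

0.282 psf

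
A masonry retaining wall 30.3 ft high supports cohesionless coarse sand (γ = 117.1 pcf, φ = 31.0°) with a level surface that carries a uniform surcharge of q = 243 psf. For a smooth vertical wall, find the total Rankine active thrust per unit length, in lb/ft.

19600 lb/ft

K_a = tan²(45° − φ/2) = 0.3201.
Soil triangle: ½ K_a γ H² = 0.5×0.3201×117.1×30.3² = 17210 lb/ft.
Surcharge rectangle: K_a q H = 0.3201×243×30.3 = 2357 lb/ft.
Total = 17210 + 2357 = 19560 lb/ft.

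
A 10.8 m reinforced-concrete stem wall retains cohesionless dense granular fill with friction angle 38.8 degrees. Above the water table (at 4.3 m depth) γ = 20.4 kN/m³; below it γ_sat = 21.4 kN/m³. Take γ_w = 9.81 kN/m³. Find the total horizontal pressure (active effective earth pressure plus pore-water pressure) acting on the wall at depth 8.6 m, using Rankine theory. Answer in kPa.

K_a = (1 − sin φ)/(1 + sin φ) = 0.2296.
γ' = 21.4 − 9.81 = 11.59 kN/m³.
Effective vertical stress at 8.6 m: σ'_v = 20.4×4.3 + 11.59×4.30 = 137.6 kPa.
σ'_h = K_a σ'_v = 0.2296 × 137.6 = 31.58 kPa; u = γ_w × 4.30 = 42.18 kPa.
Total σ_h = 31.58 + 42.18 = 73.76 kPa.

73.8 kPa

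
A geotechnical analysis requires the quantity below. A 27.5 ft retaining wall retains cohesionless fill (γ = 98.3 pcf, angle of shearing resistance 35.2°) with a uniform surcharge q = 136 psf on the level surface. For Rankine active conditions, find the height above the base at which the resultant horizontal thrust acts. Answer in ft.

9.59 ft

K_a = 0.2687.
Triangular part P₁ = ½K_aγH² = 9987 at H/3 = 9.167 ft; rectangular part P₂ = K_a q H = 1005 at H/2 = 13.75 ft.
ȳ = (P₁·9.167 + P₂·13.75)/(P₁+P₂) = 9.586 ft.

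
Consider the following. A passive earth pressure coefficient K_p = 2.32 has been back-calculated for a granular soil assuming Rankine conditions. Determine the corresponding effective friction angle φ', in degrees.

23.4°

K_p = (1+sin φ)/(1−sin φ) ⇒ sin φ = (K_p − 1)/(K_p + 1) = 0.3976.
φ = arcsin(0.3976) = 23.43°.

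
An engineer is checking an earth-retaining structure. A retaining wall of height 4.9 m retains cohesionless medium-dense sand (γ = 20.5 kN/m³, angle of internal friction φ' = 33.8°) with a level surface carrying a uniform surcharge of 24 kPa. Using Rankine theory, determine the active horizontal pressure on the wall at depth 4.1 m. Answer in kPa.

K_a = (1 − sin φ)/(1 + sin φ) = 0.2851.
σ_v = γz + q = 20.5 × 4.1 + 24 = 108.0 kPa.
σ_h = K_a σ_v = 0.2851 × 108.0 = 30.81 kPa.

30.8 kPa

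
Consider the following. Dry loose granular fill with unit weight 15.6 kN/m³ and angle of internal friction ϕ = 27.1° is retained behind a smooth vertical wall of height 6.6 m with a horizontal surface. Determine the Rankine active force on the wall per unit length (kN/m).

K_a = tan²(45° − φ/2) = 0.3741.
P_a = ½ K_a γ H² = 0.5 × 0.3741 × 15.6 × 6.6² = 127.1 kN/m.

127 kN/m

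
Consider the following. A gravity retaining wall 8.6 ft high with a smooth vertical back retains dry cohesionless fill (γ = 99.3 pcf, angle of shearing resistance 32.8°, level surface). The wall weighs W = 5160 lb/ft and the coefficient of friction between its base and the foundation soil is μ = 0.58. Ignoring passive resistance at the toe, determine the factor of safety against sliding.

K_a = tan²(45° − 32.8°/2) = 0.2973.
P_a = ½K_aγH² = 0.5×0.2973×99.3×8.6² = 1092 lb/ft, acting at H/3 = 2.867 ft above the base.
FS_sliding = μW / P_a = 0.58×5160 / 1092 = 2.742.

2.74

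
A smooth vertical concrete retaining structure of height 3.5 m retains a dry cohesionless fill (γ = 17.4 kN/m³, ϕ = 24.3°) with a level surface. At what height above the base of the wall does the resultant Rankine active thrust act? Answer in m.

K_a = 0.4169.
The pressure distribution is triangular, so the resultant acts at H/3 above the base = 3.5/3 = 1.167 m.

1.17 m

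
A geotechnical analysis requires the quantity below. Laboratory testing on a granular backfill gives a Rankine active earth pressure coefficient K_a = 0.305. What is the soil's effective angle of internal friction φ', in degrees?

32.2°

K_a = tan²(45° − φ/2) ⇒ 45° − φ/2 = arctan(√0.305) = 28.91°.
φ = 2(45° − 28.91°) = 32.18°.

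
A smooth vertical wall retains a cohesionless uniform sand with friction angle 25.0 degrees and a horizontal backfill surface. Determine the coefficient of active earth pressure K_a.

K_a = tan²(45° − φ/2) = tan²(32.50°) = 0.4059.

0.406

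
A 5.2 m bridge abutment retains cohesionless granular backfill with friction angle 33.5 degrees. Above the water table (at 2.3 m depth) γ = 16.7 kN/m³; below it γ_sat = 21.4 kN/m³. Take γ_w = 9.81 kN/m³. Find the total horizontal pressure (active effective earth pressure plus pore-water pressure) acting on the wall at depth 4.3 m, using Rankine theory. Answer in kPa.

K_a = (1 − sin φ)/(1 + sin φ) = 0.2887.
γ' = 21.4 − 9.81 = 11.59 kN/m³.
Effective vertical stress at 4.3 m: σ'_v = 16.7×2.3 + 11.59×2.00 = 61.59 kPa.
σ'_h = K_a σ'_v = 0.2887 × 61.59 = 17.78 kPa; u = γ_w × 2.00 = 19.62 kPa.
Total σ_h = 17.78 + 19.62 = 37.40 kPa.

37.4 kPa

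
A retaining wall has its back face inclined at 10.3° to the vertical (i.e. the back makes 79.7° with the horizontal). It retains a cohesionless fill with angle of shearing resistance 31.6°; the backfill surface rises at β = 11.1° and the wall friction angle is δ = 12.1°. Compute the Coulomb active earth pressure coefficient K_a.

0.424

K_a = sin²(α+φ) / [sin²α · sin(α−δ) · (1 + √{sin(φ+δ)sin(φ−β) / (sin(α−δ)sin(α+β))})²].
With α = 79.7°, φ = 31.6°, δ = 12.1°, β = 11.1°: K_a = 0.4245.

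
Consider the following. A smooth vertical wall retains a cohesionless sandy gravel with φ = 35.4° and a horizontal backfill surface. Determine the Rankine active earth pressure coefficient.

0.266

K_a = (1 − sin φ)/(1 + sin φ) = (1 − sin 35.4°)/(1 + sin 35.4°) = 0.2664.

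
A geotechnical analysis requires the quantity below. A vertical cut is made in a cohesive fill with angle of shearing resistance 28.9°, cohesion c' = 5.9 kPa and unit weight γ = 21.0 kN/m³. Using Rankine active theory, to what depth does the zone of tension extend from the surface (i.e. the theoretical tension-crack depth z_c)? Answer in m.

0.952 m

K_a = tan²(45° − 28.9°/2) = 0.3484; √K_a = 0.5902.
The active pressure is zero where K_a γ z = 2c√K_a, so z_c = 2c/(γ√K_a) = 2×5.9/(21.0×0.5902) = 0.9520 m.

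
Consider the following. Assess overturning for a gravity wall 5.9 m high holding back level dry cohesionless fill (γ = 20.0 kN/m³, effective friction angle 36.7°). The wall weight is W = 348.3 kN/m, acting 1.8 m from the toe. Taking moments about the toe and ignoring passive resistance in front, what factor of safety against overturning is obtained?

3.64

K_a = tan²(45° − 36.7°/2) = 0.2519.
P_a = ½K_aγH² = 0.5×0.2519×20.0×5.9² = 87.67 kN/m, acting at H/3 = 1.967 m above the base.
Overturning moment M_o = P_a × H/3 = 87.67 × 1.967 = 172.4.
Resisting moment M_r = W × 1.8 = 348.3 × 1.8 = 626.9.
FS_overturning = M_r/M_o = 626.9/172.4 = 3.636.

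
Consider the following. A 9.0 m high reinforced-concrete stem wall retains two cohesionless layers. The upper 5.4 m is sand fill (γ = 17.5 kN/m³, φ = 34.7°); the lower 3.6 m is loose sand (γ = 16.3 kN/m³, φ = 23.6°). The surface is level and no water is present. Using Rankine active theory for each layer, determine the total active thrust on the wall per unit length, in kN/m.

K_a1 = tan²(45°−34.7°/2) = 0.2745; K_a2 = tan²(45°−23.6°/2) = 0.4282.
Layer 1: σ at base = K_a1 γ₁ h₁ = 25.94 kPa; P₁ = ½×25.94×5.4 = 70.03.
Layer 2: σ_v at top = γ₁h₁ = 94.50; σ_h top = K_a2×94.50 = 40.47; σ_h base = K_a2×(94.50+16.3×3.6) = 65.59.
P₂ = ½(40.47+65.59)×3.6 = 190.9. Total P_a = 70.03+190.9 = 260.9 kN/m.

261 kN/m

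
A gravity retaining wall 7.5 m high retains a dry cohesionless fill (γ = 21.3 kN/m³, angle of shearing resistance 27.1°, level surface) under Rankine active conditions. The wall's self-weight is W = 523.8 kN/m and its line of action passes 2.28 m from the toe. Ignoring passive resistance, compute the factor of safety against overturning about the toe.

2.13

K_a = tan²(45° − 27.1°/2) = 0.3741.
P_a = ½K_aγH² = 0.5×0.3741×21.3×7.5² = 224.1 kN/m, acting at H/3 = 2.500 m above the base.
Overturning moment M_o = P_a × H/3 = 224.1 × 2.500 = 560.2.
Resisting moment M_r = W × 2.28 = 523.8 × 2.28 = 1194.
FS_overturning = M_r/M_o = 1194/560.2 = 2.132.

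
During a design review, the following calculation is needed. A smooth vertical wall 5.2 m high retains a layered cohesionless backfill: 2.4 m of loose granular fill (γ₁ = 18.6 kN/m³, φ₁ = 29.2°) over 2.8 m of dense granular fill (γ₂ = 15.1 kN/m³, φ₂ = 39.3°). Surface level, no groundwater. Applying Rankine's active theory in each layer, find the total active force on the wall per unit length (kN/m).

59.8 kN/m

K_a1 = tan²(45°−29.2°/2) = 0.3442; K_a2 = tan²(45°−39.3°/2) = 0.2245.
Layer 1: σ at base = K_a1 γ₁ h₁ = 15.37 kPa; P₁ = ½×15.37×2.4 = 18.44.
Layer 2: σ_v at top = γ₁h₁ = 44.64; σ_h top = K_a2×44.64 = 10.02; σ_h base = K_a2×(44.64+15.1×2.8) = 19.51.
P₂ = ½(10.02+19.51)×2.8 = 41.34. Total P_a = 18.44+41.34 = 59.78 kN/m.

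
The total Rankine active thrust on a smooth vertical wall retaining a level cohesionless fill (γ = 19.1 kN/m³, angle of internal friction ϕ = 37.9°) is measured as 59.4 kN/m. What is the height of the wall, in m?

K_a = 0.2389. P_a = ½ K_a γ H² ⇒ H = √(2P_a/(K_a γ)).
H = √(2×59.4/(0.2389×19.1)) = 5.102 m.

5.10 m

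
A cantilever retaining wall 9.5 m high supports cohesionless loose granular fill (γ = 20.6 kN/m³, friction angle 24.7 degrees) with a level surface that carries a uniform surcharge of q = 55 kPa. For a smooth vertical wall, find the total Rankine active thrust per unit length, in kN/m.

596 kN/m

K_a = tan²(45° − φ/2) = 0.4106.
Soil triangle: ½ K_a γ H² = 0.5×0.4106×20.6×9.5² = 381.7 kN/m.
Surcharge rectangle: K_a q H = 0.4106×55×9.5 = 214.5 kN/m.
Total = 381.7 + 214.5 = 596.2 kN/m.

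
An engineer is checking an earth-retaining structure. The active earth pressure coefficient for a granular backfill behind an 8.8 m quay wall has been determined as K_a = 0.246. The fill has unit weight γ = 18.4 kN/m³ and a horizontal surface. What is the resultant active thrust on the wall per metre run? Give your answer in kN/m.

175 kN/m

P = ½ K_a γ H² = 0.5 × 0.246 × 18.4 × 8.8² = 175.3 kN/m.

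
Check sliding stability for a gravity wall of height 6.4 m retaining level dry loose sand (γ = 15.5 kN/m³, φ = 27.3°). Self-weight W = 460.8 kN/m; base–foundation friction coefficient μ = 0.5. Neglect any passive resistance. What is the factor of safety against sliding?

K_a = tan²(45° − 27.3°/2) = 0.3711.
P_a = ½K_aγH² = 0.5×0.3711×15.5×6.4² = 117.8 kN/m, acting at H/3 = 2.133 m above the base.
FS_sliding = μW / P_a = 0.5×460.8 / 117.8 = 1.956.

1.96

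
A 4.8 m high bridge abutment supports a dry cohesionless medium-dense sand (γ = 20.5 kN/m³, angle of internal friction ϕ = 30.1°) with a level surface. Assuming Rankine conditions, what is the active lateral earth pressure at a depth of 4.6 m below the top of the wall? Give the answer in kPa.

K_a = (1 − sin φ)/(1 + sin φ) = 0.3320.
σ_h = K_a γ z = 0.3320 × 20.5 × 4.6 = 31.31 kPa.

31.3 kPa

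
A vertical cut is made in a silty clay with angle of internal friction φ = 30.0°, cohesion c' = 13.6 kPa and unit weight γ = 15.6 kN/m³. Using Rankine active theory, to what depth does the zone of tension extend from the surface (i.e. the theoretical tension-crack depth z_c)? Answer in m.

K_a = tan²(45° − 30.0°/2) = 0.3333; √K_a = 0.5774.
The active pressure is zero where K_a γ z = 2c√K_a, so z_c = 2c/(γ√K_a) = 2×13.6/(15.6×0.5774) = 3.020 m.

3.02 m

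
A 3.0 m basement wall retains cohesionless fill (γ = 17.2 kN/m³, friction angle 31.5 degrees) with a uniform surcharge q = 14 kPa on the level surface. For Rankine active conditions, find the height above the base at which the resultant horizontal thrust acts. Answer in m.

1.18 m

K_a = 0.3136.
Triangular part P₁ = ½K_aγH² = 24.27 at H/3 = 1.000 m; rectangular part P₂ = K_a q H = 13.17 at H/2 = 1.500 m.
ȳ = (P₁·1.000 + P₂·1.500)/(P₁+P₂) = 1.176 m.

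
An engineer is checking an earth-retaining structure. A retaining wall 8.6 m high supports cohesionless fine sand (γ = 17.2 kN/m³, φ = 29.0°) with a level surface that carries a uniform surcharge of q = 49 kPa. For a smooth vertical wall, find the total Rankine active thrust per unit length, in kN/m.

367 kN/m

K_a = tan²(45° − φ/2) = 0.3470.
Soil triangle: ½ K_a γ H² = 0.5×0.3470×17.2×8.6² = 220.7 kN/m.
Surcharge rectangle: K_a q H = 0.3470×49×8.6 = 146.2 kN/m.
Total = 220.7 + 146.2 = 366.9 kN/m.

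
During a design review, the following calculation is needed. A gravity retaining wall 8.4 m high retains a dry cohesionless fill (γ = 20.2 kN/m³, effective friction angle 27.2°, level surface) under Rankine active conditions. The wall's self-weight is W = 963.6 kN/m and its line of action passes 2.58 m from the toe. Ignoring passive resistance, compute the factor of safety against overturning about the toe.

K_a = tan²(45° − 27.2°/2) = 0.3726.
P_a = ½K_aγH² = 0.5×0.3726×20.2×8.4² = 265.5 kN/m, acting at H/3 = 2.800 m above the base.
Overturning moment M_o = P_a × H/3 = 265.5 × 2.800 = 743.5.
Resisting moment M_r = W × 2.58 = 963.6 × 2.58 = 2486.
FS_overturning = M_r/M_o = 2486/743.5 = 3.344.

3.34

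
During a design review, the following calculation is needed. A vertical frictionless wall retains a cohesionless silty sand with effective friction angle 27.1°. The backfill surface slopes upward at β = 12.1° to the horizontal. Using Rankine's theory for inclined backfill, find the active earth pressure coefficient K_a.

K_a = cos β · (cos β − √(cos²β − cos²φ)) / (cos β + √(cos²β − cos²φ)).
cos β = 0.9778, cos φ = 0.8902, √(cos²β − cos²φ) = 0.4045.
K_a = 0.9778 × (0.9778 − 0.4045)/(0.9778 + 0.4045) = 0.4056.

0.406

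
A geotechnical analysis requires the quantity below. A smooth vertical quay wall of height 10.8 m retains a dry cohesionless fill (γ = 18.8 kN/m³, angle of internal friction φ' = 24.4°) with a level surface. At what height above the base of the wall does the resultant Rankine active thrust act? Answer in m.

3.60 m

K_a = 0.4153.
The pressure distribution is triangular, so the resultant acts at H/3 above the base = 10.8/3 = 3.600 m.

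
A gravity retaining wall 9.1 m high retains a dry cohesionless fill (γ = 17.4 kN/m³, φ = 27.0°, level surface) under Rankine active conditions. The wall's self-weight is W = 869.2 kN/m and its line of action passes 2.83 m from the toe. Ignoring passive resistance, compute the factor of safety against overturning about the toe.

3.00

K_a = tan²(45° − 27.0°/2) = 0.3755.
P_a = ½K_aγH² = 0.5×0.3755×17.4×9.1² = 270.5 kN/m, acting at H/3 = 3.033 m above the base.
Overturning moment M_o = P_a × H/3 = 270.5 × 3.033 = 820.7.
Resisting moment M_r = W × 2.83 = 869.2 × 2.83 = 2460.
FS_overturning = M_r/M_o = 2460/820.7 = 2.997.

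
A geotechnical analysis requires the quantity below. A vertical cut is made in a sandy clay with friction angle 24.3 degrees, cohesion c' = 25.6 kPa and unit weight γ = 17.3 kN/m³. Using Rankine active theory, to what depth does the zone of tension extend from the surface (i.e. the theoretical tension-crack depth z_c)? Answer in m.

4.58 m

K_a = tan²(45° − 24.3°/2) = 0.4169; √K_a = 0.6457.
The active pressure is zero where K_a γ z = 2c√K_a, so z_c = 2c/(γ√K_a) = 2×25.6/(17.3×0.6457) = 4.584 m.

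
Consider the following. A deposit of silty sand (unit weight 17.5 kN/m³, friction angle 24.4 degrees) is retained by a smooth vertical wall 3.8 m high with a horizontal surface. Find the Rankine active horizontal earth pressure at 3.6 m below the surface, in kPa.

26.2 kPa

K_a = (1 − sin φ)/(1 + sin φ) = 0.4153.
σ_h = K_a γ z = 0.4153 × 17.5 × 3.6 = 26.17 kPa.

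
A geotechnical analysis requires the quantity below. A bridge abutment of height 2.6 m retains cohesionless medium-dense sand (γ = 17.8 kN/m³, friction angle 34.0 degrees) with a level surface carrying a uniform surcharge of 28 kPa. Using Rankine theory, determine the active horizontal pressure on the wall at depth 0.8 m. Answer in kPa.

11.9 kPa

K_a = (1 − sin φ)/(1 + sin φ) = 0.2827.
σ_v = γz + q = 17.8 × 0.8 + 28 = 42.24 kPa.
σ_h = K_a σ_v = 0.2827 × 42.24 = 11.94 kPa.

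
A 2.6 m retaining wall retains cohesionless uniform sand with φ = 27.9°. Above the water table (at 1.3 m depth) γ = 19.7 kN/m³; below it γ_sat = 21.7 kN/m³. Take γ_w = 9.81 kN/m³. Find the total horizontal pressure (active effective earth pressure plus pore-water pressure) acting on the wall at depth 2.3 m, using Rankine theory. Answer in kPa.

23.4 kPa

K_a = (1 − sin φ)/(1 + sin φ) = 0.3625.
γ' = 21.7 − 9.81 = 11.89 kN/m³.
Effective vertical stress at 2.3 m: σ'_v = 19.7×1.3 + 11.89×1.000 = 37.50 kPa.
σ'_h = K_a σ'_v = 0.3625 × 37.50 = 13.59 kPa; u = γ_w × 1.000 = 9.810 kPa.
Total σ_h = 13.59 + 9.810 = 23.40 kPa.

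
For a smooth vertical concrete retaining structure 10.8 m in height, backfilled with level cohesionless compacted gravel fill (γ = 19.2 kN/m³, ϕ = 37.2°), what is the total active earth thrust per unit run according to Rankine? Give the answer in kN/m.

K_a = tan²(45° − φ/2) = 0.2464.
P_a = ½ K_a γ H² = 0.5 × 0.2464 × 19.2 × 10.8² = 275.9 kN/m.

276 kN/m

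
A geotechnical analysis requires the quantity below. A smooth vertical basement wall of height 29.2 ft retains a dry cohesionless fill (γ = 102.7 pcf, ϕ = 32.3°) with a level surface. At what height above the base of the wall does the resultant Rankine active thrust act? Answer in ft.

K_a = 0.3035.
The pressure distribution is triangular, so the resultant acts at H/3 above the base = 29.2/3 = 9.733 ft.

9.73 ft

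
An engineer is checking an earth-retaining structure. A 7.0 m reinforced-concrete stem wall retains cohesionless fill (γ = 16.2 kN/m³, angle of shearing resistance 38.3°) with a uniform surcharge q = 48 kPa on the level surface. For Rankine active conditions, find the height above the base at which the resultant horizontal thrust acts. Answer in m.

K_a = 0.2347.
Triangular part P₁ = ½K_aγH² = 93.17 at H/3 = 2.333 m; rectangular part P₂ = K_a q H = 78.87 at H/2 = 3.500 m.
ȳ = (P₁·2.333 + P₂·3.500)/(P₁+P₂) = 2.868 m.

2.87 m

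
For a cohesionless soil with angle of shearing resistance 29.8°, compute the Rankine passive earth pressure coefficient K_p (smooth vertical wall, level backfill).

2.98

K_p = (1 + sin φ)/(1 − sin φ) = tan²(45° + 29.8°/2) = 2.976.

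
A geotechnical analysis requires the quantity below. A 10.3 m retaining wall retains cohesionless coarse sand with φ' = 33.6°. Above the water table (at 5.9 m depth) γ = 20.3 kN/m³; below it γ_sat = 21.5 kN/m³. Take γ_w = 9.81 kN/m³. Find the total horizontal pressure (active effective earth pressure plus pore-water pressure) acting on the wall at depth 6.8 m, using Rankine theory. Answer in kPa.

46.3 kPa

K_a = (1 − sin φ)/(1 + sin φ) = 0.2875.
γ' = 21.5 − 9.81 = 11.69 kN/m³.
Effective vertical stress at 6.8 m: σ'_v = 20.3×5.9 + 11.69×0.900 = 130.3 kPa.
σ'_h = K_a σ'_v = 0.2875 × 130.3 = 37.46 kPa; u = γ_w × 0.900 = 8.829 kPa.
Total σ_h = 37.46 + 8.829 = 46.29 kPa.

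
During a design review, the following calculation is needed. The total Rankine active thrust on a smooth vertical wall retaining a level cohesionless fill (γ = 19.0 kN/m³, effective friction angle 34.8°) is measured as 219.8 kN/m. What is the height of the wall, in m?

K_a = 0.2733. P_a = ½ K_a γ H² ⇒ H = √(2P_a/(K_a γ)).
H = √(2×219.8/(0.2733×19.0)) = 9.201 m.

9.20 m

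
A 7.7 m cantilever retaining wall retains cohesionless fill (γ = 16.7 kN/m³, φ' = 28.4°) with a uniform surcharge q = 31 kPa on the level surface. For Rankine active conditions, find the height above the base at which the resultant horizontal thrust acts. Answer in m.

2.98 m

K_a = 0.3554.
Triangular part P₁ = ½K_aγH² = 175.9 at H/3 = 2.567 m; rectangular part P₂ = K_a q H = 84.82 at H/2 = 3.850 m.
ȳ = (P₁·2.567 + P₂·3.850)/(P₁+P₂) = 2.984 m.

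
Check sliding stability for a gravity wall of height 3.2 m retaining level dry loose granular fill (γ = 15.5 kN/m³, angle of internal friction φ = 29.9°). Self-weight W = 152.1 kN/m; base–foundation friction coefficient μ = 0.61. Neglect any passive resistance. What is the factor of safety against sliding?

K_a = tan²(45° − 29.9°/2) = 0.3347.
P_a = ½K_aγH² = 0.5×0.3347×15.5×3.2² = 26.56 kN/m, acting at H/3 = 1.067 m above the base.
FS_sliding = μW / P_a = 0.61×152.1 / 26.56 = 3.493.

3.49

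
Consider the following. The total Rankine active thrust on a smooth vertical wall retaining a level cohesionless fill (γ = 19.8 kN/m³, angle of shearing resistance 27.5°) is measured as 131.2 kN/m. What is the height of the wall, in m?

K_a = 0.3682. P_a = ½ K_a γ H² ⇒ H = √(2P_a/(K_a γ)).
H = √(2×131.2/(0.3682×19.8)) = 5.999 m.

6.00 m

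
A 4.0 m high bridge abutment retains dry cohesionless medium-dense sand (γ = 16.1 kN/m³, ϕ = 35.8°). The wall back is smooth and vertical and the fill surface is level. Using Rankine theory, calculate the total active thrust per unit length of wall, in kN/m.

33.7 kN/m

K_a = tan²(45° − φ/2) = 0.2619.
P_a = ½ K_a γ H² = 0.5 × 0.2619 × 16.1 × 4.0² = 33.73 kN/m.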